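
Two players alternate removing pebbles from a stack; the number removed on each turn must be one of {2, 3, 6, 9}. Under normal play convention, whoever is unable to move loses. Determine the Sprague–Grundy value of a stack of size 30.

n :  0  1  2  3  4  5  6  7  8  9 10 11 12 13 14 15 16 17 18 19 20 21 22 23 24 25 26 27 28 29 30
G :  0  0  1  1  2  0  3  1  2  2  3  3  0  0  1  1  2  0  3  1  2  2  3  3  0  0  1  1  2  0  3

3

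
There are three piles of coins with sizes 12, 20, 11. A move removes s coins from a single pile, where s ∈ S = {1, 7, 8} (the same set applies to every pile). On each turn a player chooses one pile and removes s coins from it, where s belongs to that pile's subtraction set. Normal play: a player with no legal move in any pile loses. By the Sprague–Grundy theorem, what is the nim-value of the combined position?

All piles use S = {1, 7, 8}:
n :  0  1  2  3  4  5  6  7  8  9 10 11 12 13 14 15 16 17 18 19 20
G :  0  1  0  1  0  1  0  1  2  3  2  3  2  3  2  0  1  0  1  0  1
Pile A: G(12) = 2.
Pile B: G(20) = 1.
Pile C: G(11) = 3.
Combined Grundy value = 2 ⊕ 1 ⊕ 3 = 0.

0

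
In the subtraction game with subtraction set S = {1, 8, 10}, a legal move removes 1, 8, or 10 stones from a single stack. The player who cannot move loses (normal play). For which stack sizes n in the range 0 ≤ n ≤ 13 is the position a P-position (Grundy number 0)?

0, 2, 4, 6, 9, 11, 13

n :  0  1  2  3  4  5  6  7  8  9 10 11 12 13
G :  0  1  0  1  0  1  0  1  2  0  1  0  1  0
P-positions are exactly the n with G(n) = 0.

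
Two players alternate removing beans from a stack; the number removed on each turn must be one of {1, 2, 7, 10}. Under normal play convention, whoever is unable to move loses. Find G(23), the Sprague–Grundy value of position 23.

G(0) = 0
G(1) = mex{0} = 1
G(2) = mex{1,0} = 2
G(3) = mex{2,1} = 0
G(4) = mex{0,2} = 1
G(5) = mex{1,0} = 2
G(6) = mex{2,1} = 0
G(7) = mex{0,2,0} = 1
G(8) = mex{1,0,1} = 2
G(9) = mex{2,1,2} = 0
G(10) = mex{0,2,0,0} = 1
G(11) = mex{1,0,1,1} = 2
G(12) = mex{2,1,2,2} = 0
G(13) = mex{0,2,0,0} = 1
G(14) = mex{1,0,1,1} = 2
G(15) = mex{2,1,2,2} = 0
G(16) = mex{0,2,0,0} = 1
G(17) = mex{1,0,1,1} = 2
G(18) = mex{2,1,2,2} = 0
G(19) = mex{0,2,0,0} = 1
G(20) = mex{1,0,1,1} = 2
G(21) = mex{2,1,2,2} = 0
G(22) = mex{0,2,0,0} = 1
G(23) = mex{1,0,1,1} = 2

2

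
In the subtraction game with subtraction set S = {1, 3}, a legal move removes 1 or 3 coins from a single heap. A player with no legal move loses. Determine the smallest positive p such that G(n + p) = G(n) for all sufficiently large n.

2

n :  0  1  2  3  4  5  6  7  8  9 10 11 12 13 14
G :  0  1  0  1  0  1  0  1  0  1  0  1  0  1  0
G(n+2) = G(n) holds for n = 0,…,2 (a full window of length max(S) = 3), so the sequence is purely periodic with period 2.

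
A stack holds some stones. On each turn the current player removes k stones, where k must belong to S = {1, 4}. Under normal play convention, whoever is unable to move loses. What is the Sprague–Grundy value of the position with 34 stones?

2

n :  0  1  2  3  4  5  6  7  8  9 10 11 12 13 14 15 16 17 18 19 20 21 22 23 24 25 26 27 28 29 30 31 32 33 34
G :  0  1  0  1  2  0  1  0  1  2  0  1  0  1  2  0  1  0  1  2  0  1  0  1  2  0  1  0  1  2  0  1  0  1  2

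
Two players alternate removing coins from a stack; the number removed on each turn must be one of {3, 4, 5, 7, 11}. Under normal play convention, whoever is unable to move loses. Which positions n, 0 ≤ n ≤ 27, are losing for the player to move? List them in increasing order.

G(0) = 0
G(1) = mex{} = 0
G(2) = mex{} = 0
G(3) = mex{0} = 1
G(4) = mex{0,0} = 1
G(5) = mex{0,0,0} = 1
G(6) = mex{1,0,0} = 2
G(7) = mex{1,1,0,0} = 2
G(8) = mex{1,1,1,0} = 2
G(9) = mex{2,1,1,0} = 3
G(10) = mex{2,2,1,1} = 0
G(11) = mex{2,2,2,1,0} = 3
G(12) = mex{3,2,2,1,0} = 4
G(13) = mex{0,3,2,2,0} = 1
G(14) = mex{3,0,3,2,1} = 4
G(15) = mex{4,3,0,2,1} = 5
G(16) = mex{1,4,3,3,1} = 0
G(17) = mex{4,1,4,0,2} = 3
G(18) = mex{5,4,1,3,2} = 0
G(19) = mex{0,5,4,4,2} = 1
G(20) = mex{3,0,5,1,3} = 2
G(21) = mex{0,3,0,4,0} = 1
G(22) = mex{1,0,3,5,3} = 2
G(23) = mex{2,1,0,0,4} = 3
G(24) = mex{1,2,1,3,1} = 0
G(25) = mex{2,1,2,0,4} = 3
G(26) = mex{3,2,1,1,5} = 0
G(27) = mex{0,3,2,2,0} = 1
P-positions are exactly the n with G(n) = 0.

0, 1, 2, 10, 16, 18, 24, 26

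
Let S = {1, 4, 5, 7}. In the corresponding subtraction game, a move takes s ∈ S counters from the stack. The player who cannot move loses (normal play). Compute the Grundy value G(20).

2

n :  0  1  2  3  4  5  6  7  8  9 10 11 12 13 14 15 16 17 18 19 20
G :  0  1  0  1  2  3  2  3  0  1  0  1  2  3  2  3  0  1  0  1  2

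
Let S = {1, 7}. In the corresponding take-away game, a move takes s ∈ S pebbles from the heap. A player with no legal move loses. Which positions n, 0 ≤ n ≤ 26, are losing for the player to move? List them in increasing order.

0, 2, 4, 6, 8, 10, 12, 14, 16, 18, 20, 22, 24, 26

G(0) = 0
G(1) = mex{0} = 1
G(2) = mex{1} = 0
G(3) = mex{0} = 1
G(4) = mex{1} = 0
G(5) = mex{0} = 1
G(6) = mex{1} = 0
G(7) = mex{0,0} = 1
G(8) = mex{1,1} = 0
G(9) = mex{0,0} = 1
G(10) = mex{1,1} = 0
G(11) = mex{0,0} = 1
G(12) = mex{1,1} = 0
G(13) = mex{0,0} = 1
G(14) = mex{1,1} = 0
G(15) = mex{0,0} = 1
G(16) = mex{1,1} = 0
G(17) = mex{0,0} = 1
G(18) = mex{1,1} = 0
G(19) = mex{0,0} = 1
G(20) = mex{1,1} = 0
G(21) = mex{0,0} = 1
G(22) = mex{1,1} = 0
G(23) = mex{0,0} = 1
G(24) = mex{1,1} = 0
G(25) = mex{0,0} = 1
G(26) = mex{1,1} = 0
P-positions are exactly the n with G(n) = 0.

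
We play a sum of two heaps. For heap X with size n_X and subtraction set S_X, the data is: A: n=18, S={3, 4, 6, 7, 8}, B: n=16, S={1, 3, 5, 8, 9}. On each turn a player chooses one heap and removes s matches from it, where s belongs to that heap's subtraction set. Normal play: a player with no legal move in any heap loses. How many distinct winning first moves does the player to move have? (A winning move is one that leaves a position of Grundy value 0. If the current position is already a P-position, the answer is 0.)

3

Heap A, S = {3, 4, 6, 7, 8}:
G(0) = 0
G(1) = mex{} = 0
G(2) = mex{} = 0
G(3) = mex{0} = 1
G(4) = mex{0,0} = 1
G(5) = mex{0,0} = 1
G(6) = mex{1,0,0} = 2
G(7) = mex{1,1,0,0} = 2
G(8) = mex{1,1,0,0,0} = 2
G(9) = mex{2,1,1,0,0} = 3
G(10) = mex{2,2,1,1,0} = 3
G(11) = mex{2,2,1,1,1} = 0
G(12) = mex{3,2,2,1,1} = 0
G(13) = mex{3,3,2,2,1} = 0
G(14) = mex{0,3,2,2,2} = 1
G(15) = mex{0,0,3,2,2} = 1
G(16) = mex{0,0,3,3,2} = 1
G(17) = mex{1,0,0,3,3} = 2
G(18) = mex{1,1,0,0,3} = 2
G_A(18) = 2.
Heap B, S = {1, 3, 5, 8, 9}:
G(0) = 0
G(1) = mex{0} = 1
G(2) = mex{1} = 0
G(3) = mex{0,0} = 1
G(4) = mex{1,1} = 0
G(5) = mex{0,0,0} = 1
G(6) = mex{1,1,1} = 0
G(7) = mex{0,0,0} = 1
G(8) = mex{1,1,1,0} = 2
G(9) = mex{2,0,0,1,0} = 3
G(10) = mex{3,1,1,0,1} = 2
G(11) = mex{2,2,0,1,0} = 3
G(12) = mex{3,3,1,0,1} = 2
G(13) = mex{2,2,2,1,0} = 3
G(14) = mex{3,3,3,0,1} = 2
G(15) = mex{2,2,2,1,0} = 3
G(16) = mex{3,3,3,2,1} = 0
G_B(16) = 0.
Combined Grundy value = 2 ⊕ 0 = 2.
A winning move leaves total XOR = 0, i.e. changes one component's Grundy value g to g ⊕ X where X is the current total.
Heap A: need g' = 2⊕2 = 0. Options: 18−3→G=1, 18−4→G=1, 18−6→G=0, 18−7→G=0, 18−8→G=3. Hits: 2.
Heap B: need g' = 0⊕2 = 2. Options: 16−1→G=3, 16−3→G=3, 16−5→G=3, 16−8→G=2, 16−9→G=1. Hits: 1.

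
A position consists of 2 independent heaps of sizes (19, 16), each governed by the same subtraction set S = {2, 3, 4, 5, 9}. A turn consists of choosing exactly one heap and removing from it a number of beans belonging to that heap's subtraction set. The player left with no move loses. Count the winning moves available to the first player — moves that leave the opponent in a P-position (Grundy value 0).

All heaps use S = {2, 3, 4, 5, 9}:
n :  0  1  2  3  4  5  6  7  8  9 10 11 12 13 14 15 16 17 18 19
G :  0  0  1  1  2  2  3  0  0  1  1  2  2  3  0  0  1  1  2  2
Heap A: G(19) = 2.
Heap B: G(16) = 1.
Combined Grundy value = 2 ⊕ 1 = 3.
A winning move leaves total XOR = 0, i.e. changes one component's Grundy value g to g ⊕ X where X is the current total.
Heap A: need g' = 2⊕3 = 1. Options: 19−2→G=1, 19−3→G=1, 19−4→G=0, 19−5→G=0, 19−9→G=1. Hits: 3.
Heap B: need g' = 1⊕3 = 2. Options: 16−2→G=0, 16−3→G=3, 16−4→G=2, 16−5→G=2, 16−9→G=0. Hits: 2.

5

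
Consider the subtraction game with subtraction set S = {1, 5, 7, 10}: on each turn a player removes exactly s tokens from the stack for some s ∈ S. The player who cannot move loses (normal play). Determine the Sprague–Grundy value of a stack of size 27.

G(0) = 0
G(1) = mex{0} = 1
G(2) = mex{1} = 0
G(3) = mex{0} = 1
G(4) = mex{1} = 0
G(5) = mex{0,0} = 1
G(6) = mex{1,1} = 0
G(7) = mex{0,0,0} = 1
G(8) = mex{1,1,1} = 0
G(9) = mex{0,0,0} = 1
G(10) = mex{1,1,1,0} = 2
G(11) = mex{2,0,0,1} = 3
G(12) = mex{3,1,1,0} = 2
G(13) = mex{2,0,0,1} = 3
G(14) = mex{3,1,1,0} = 2
G(15) = mex{2,2,0,1} = 3
G(16) = mex{3,3,1,0} = 2
G(17) = mex{2,2,2,1} = 0
G(18) = mex{0,3,3,0} = 1
G(19) = mex{1,2,2,1} = 0
G(20) = mex{0,3,3,2} = 1
G(21) = mex{1,2,2,3} = 0
G(22) = mex{0,0,3,2} = 1
G(23) = mex{1,1,2,3} = 0
G(24) = mex{0,0,0,2} = 1
G(25) = mex{1,1,1,3} = 0
G(26) = mex{0,0,0,2} = 1
G(27) = mex{1,1,1,0} = 2

2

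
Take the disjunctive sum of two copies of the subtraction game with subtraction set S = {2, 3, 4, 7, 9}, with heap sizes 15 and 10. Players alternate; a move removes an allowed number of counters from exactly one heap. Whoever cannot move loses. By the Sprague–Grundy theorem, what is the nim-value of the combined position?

All heaps use S = {2, 3, 4, 7, 9}:
G(0) = 0
G(1) = mex{} = 0
G(2) = mex{0} = 1
G(3) = mex{0,0} = 1
G(4) = mex{1,0,0} = 2
G(5) = mex{1,1,0} = 2
G(6) = mex{2,1,1} = 0
G(7) = mex{2,2,1,0} = 3
G(8) = mex{0,2,2,0} = 1
G(9) = mex{3,0,2,1,0} = 4
G(10) = mex{1,3,0,1,0} = 2
G(11) = mex{4,1,3,2,1} = 0
G(12) = mex{2,4,1,2,1} = 0
G(13) = mex{0,2,4,0,2} = 1
G(14) = mex{0,0,2,3,2} = 1
G(15) = mex{1,0,0,1,0} = 2
Heap A: G(15) = 2.
Heap B: G(10) = 2.
Combined Grundy value = 2 ⊕ 2 = 0.

0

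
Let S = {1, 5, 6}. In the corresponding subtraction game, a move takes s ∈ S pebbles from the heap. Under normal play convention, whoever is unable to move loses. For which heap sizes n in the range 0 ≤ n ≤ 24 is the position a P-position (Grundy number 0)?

0, 2, 4, 11, 13, 15, 22, 24

G(0) = 0
G(1) = mex{0} = 1
G(2) = mex{1} = 0
G(3) = mex{0} = 1
G(4) = mex{1} = 0
G(5) = mex{0,0} = 1
G(6) = mex{1,1,0} = 2
G(7) = mex{2,0,1} = 3
G(8) = mex{3,1,0} = 2
G(9) = mex{2,0,1} = 3
G(10) = mex{3,1,0} = 2
G(11) = mex{2,2,1} = 0
G(12) = mex{0,3,2} = 1
G(13) = mex{1,2,3} = 0
G(14) = mex{0,3,2} = 1
G(15) = mex{1,2,3} = 0
G(16) = mex{0,0,2} = 1
G(17) = mex{1,1,0} = 2
G(18) = mex{2,0,1} = 3
G(19) = mex{3,1,0} = 2
G(20) = mex{2,0,1} = 3
G(21) = mex{3,1,0} = 2
G(22) = mex{2,2,1} = 0
G(23) = mex{0,3,2} = 1
G(24) = mex{1,2,3} = 0
P-positions are exactly the n with G(n) = 0.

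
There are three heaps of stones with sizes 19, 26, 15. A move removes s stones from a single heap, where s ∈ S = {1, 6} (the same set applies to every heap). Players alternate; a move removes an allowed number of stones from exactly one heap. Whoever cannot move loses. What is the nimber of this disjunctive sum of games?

1

All heaps use S = {1, 6}:
G(0) = 0
G(1) = mex{0} = 1
G(2) = mex{1} = 0
G(3) = mex{0} = 1
G(4) = mex{1} = 0
G(5) = mex{0} = 1
G(6) = mex{1,0} = 2
G(7) = mex{2,1} = 0
G(8) = mex{0,0} = 1
G(9) = mex{1,1} = 0
G(10) = mex{0,0} = 1
G(11) = mex{1,1} = 0
G(12) = mex{0,2} = 1
G(13) = mex{1,0} = 2
G(14) = mex{2,1} = 0
G(15) = mex{0,0} = 1
G(16) = mex{1,1} = 0
G(17) = mex{0,0} = 1
G(18) = mex{1,1} = 0
G(19) = mex{0,2} = 1
G(20) = mex{1,0} = 2
G(21) = mex{2,1} = 0
G(22) = mex{0,0} = 1
G(23) = mex{1,1} = 0
G(24) = mex{0,0} = 1
G(25) = mex{1,1} = 0
G(26) = mex{0,2} = 1
Heap A: G(19) = 1.
Heap B: G(26) = 1.
Heap C: G(15) = 1.
Combined Grundy value = 1 ⊕ 1 ⊕ 1 = 1.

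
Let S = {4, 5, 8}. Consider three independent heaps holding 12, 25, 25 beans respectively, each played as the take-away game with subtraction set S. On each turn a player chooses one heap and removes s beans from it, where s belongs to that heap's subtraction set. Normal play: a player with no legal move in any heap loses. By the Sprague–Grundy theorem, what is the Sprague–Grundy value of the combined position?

All heaps use S = {4, 5, 8}:
G(0) = 0
G(1) = mex{} = 0
G(2) = mex{} = 0
G(3) = mex{} = 0
G(4) = mex{0} = 1
G(5) = mex{0,0} = 1
G(6) = mex{0,0} = 1
G(7) = mex{0,0} = 1
G(8) = mex{1,0,0} = 2
G(9) = mex{1,1,0} = 2
G(10) = mex{1,1,0} = 2
G(11) = mex{1,1,0} = 2
G(12) = mex{2,1,1} = 0
G(13) = mex{2,2,1} = 0
G(14) = mex{2,2,1} = 0
G(15) = mex{2,2,1} = 0
G(16) = mex{0,2,2} = 1
G(17) = mex{0,0,2} = 1
G(18) = mex{0,0,2} = 1
G(19) = mex{0,0,2} = 1
G(20) = mex{1,0,0} = 2
G(21) = mex{1,1,0} = 2
G(22) = mex{1,1,0} = 2
G(23) = mex{1,1,0} = 2
G(24) = mex{2,1,1} = 0
G(25) = mex{2,2,1} = 0
Heap A: G(12) = 0.
Heap B: G(25) = 0.
Heap C: G(25) = 0.
Combined Grundy value = 0 ⊕ 0 ⊕ 0 = 0.

0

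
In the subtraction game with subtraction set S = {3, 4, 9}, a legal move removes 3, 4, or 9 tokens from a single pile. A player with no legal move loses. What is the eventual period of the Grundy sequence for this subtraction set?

13

n :  0  1  2  3  4  5  6  7  8  9 10 11 12 13 14 15 16 17 18 19 20 21 22 23 24 25 26 27
G :  0  0  0  1  1  1  2  0  0  3  1  1  2  0  0  0  1  1  1  2  0  0  3  1  1  2  0  0
G(n+13) = G(n) holds for n = 0,…,8 (a full window of length max(S) = 9), so the sequence is purely periodic with period 13.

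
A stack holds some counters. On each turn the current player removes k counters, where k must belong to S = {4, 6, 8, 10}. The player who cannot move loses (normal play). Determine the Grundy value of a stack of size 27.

n :  0  1  2  3  4  5  6  7  8  9 10 11 12 13 14 15 16 17 18 19 20 21 22 23 24 25 26 27
G :  0  0  0  0  1  1  1  1  2  2  2  2  3  3  0  0  0  0  1  1  1  1  2  2  2  2  3  3

3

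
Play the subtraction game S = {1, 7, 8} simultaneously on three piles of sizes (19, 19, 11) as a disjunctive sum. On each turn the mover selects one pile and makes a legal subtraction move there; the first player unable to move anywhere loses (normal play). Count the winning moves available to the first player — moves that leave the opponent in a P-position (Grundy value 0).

3

All piles use S = {1, 7, 8}:
n :  0  1  2  3  4  5  6  7  8  9 10 11 12 13 14 15 16 17 18 19
G :  0  1  0  1  0  1  0  1  2  3  2  3  2  3  2  0  1  0  1  0
Pile A: G(19) = 0.
Pile B: G(19) = 0.
Pile C: G(11) = 3.
Combined Grundy value = 0 ⊕ 0 ⊕ 3 = 3.
A winning move leaves total XOR = 0, i.e. changes one component's Grundy value g to g ⊕ X where X is the current total.
Pile A: need g' = 0⊕3 = 3. Options: 19−1→G=1, 19−7→G=2, 19−8→G=3. Hits: 1.
Pile B: need g' = 0⊕3 = 3. Options: 19−1→G=1, 19−7→G=2, 19−8→G=3. Hits: 1.
Pile C: need g' = 3⊕3 = 0. Options: 11−1→G=2, 11−7→G=0, 11−8→G=1. Hits: 1.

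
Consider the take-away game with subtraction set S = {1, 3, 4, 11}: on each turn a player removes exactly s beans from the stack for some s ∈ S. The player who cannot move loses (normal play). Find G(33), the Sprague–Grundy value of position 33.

3

G(0) = 0
G(1) = mex{0} = 1
G(2) = mex{1} = 0
G(3) = mex{0,0} = 1
G(4) = mex{1,1,0} = 2
G(5) = mex{2,0,1} = 3
G(6) = mex{3,1,0} = 2
G(7) = mex{2,2,1} = 0
G(8) = mex{0,3,2} = 1
G(9) = mex{1,2,3} = 0
G(10) = mex{0,0,2} = 1
G(11) = mex{1,1,0,0} = 2
G(12) = mex{2,0,1,1} = 3
G(13) = mex{3,1,0,0} = 2
G(14) = mex{2,2,1,1} = 0
G(15) = mex{0,3,2,2} = 1
G(16) = mex{1,2,3,3} = 0
G(17) = mex{0,0,2,2} = 1
G(18) = mex{1,1,0,0} = 2
G(19) = mex{2,0,1,1} = 3
G(20) = mex{3,1,0,0} = 2
G(21) = mex{2,2,1,1} = 0
G(22) = mex{0,3,2,2} = 1
G(23) = mex{1,2,3,3} = 0
G(24) = mex{0,0,2,2} = 1
G(25) = mex{1,1,0,0} = 2
G(26) = mex{2,0,1,1} = 3
G(27) = mex{3,1,0,0} = 2
G(28) = mex{2,2,1,1} = 0
G(29) = mex{0,3,2,2} = 1
G(30) = mex{1,2,3,3} = 0
G(31) = mex{0,0,2,2} = 1
G(32) = mex{1,1,0,0} = 2
G(33) = mex{2,0,1,1} = 3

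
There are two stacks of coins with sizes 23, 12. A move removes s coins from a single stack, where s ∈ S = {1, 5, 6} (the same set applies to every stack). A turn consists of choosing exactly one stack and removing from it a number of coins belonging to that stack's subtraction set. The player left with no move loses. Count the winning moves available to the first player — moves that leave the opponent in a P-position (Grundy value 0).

0

All stacks use S = {1, 5, 6}:
G(0) = 0
G(1) = mex{0} = 1
G(2) = mex{1} = 0
G(3) = mex{0} = 1
G(4) = mex{1} = 0
G(5) = mex{0,0} = 1
G(6) = mex{1,1,0} = 2
G(7) = mex{2,0,1} = 3
G(8) = mex{3,1,0} = 2
G(9) = mex{2,0,1} = 3
G(10) = mex{3,1,0} = 2
G(11) = mex{2,2,1} = 0
G(12) = mex{0,3,2} = 1
G(13) = mex{1,2,3} = 0
G(14) = mex{0,3,2} = 1
G(15) = mex{1,2,3} = 0
G(16) = mex{0,0,2} = 1
G(17) = mex{1,1,0} = 2
G(18) = mex{2,0,1} = 3
G(19) = mex{3,1,0} = 2
G(20) = mex{2,0,1} = 3
G(21) = mex{3,1,0} = 2
G(22) = mex{2,2,1} = 0
G(23) = mex{0,3,2} = 1
Stack A: G(23) = 1.
Stack B: G(12) = 1.
Combined Grundy value = 1 ⊕ 1 = 0.
A winning move leaves total XOR = 0, i.e. changes one component's Grundy value g to g ⊕ X where X is the current total.
Stack A: target g' = 1⊕0 = 1, but every legal move changes the Grundy value (mex property), so 0 moves.
Stack B: target g' = 1⊕0 = 1, but every legal move changes the Grundy value (mex property), so 0 moves.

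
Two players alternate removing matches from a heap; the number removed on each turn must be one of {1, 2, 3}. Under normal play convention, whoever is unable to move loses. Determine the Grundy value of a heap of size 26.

n :  0  1  2  3  4  5  6  7  8  9 10 11 12 13 14 15 16 17 18 19 20 21 22 23 24 25 26
G :  0  1  2  3  0  1  2  3  0  1  2  3  0  1  2  3  0  1  2  3  0  1  2  3  0  1  2

2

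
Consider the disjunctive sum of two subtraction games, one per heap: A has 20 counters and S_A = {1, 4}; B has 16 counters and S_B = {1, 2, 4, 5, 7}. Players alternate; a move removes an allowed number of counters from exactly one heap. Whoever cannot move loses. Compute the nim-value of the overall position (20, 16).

1

Heap A, S = {1, 4}:
n :  0  1  2  3  4  5  6  7  8  9 10 11 12 13 14 15 16 17 18 19 20
G :  0  1  0  1  2  0  1  0  1  2  0  1  0  1  2  0  1  0  1  2  0
G_A(20) = 0.
Heap B, S = {1, 2, 4, 5, 7}:
G(0) = 0
G(1) = mex{0} = 1
G(2) = mex{1,0} = 2
G(3) = mex{2,1} = 0
G(4) = mex{0,2,0} = 1
G(5) = mex{1,0,1,0} = 2
G(6) = mex{2,1,2,1} = 0
G(7) = mex{0,2,0,2,0} = 1
G(8) = mex{1,0,1,0,1} = 2
G(9) = mex{2,1,2,1,2} = 0
G(10) = mex{0,2,0,2,0} = 1
G(11) = mex{1,0,1,0,1} = 2
G(12) = mex{2,1,2,1,2} = 0
G(13) = mex{0,2,0,2,0} = 1
G(14) = mex{1,0,1,0,1} = 2
G(15) = mex{2,1,2,1,2} = 0
G(16) = mex{0,2,0,2,0} = 1
G_B(16) = 1.
Combined Grundy value = 0 ⊕ 1 = 1.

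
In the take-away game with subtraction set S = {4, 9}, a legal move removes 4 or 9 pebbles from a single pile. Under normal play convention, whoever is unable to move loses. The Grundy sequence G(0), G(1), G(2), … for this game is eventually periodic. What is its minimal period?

n :  0  1  2  3  4  5  6  7  8  9 10 11 12 13 14 15 16 17 18 19 20 21 22 23 24 25 26 27
G :  0  0  0  0  1  1  1  1  0  2  2  2  1  0  0  0  0  1  1  1  1  0  2  2  2  1  0  0
G(n+13) = G(n) holds for n = 0,…,8 (a full window of length max(S) = 9), so the sequence is purely periodic with period 13.

13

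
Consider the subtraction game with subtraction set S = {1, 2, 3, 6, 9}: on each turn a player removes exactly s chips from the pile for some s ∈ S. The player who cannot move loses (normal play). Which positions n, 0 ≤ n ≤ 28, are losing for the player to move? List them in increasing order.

n :  0  1  2  3  4  5  6  7  8  9 10 11 12 13 14 15 16 17 18 19 20 21 22 23 24 25 26 27 28
G :  0  1  2  3  0  1  2  3  0  1  2  3  0  1  2  3  0  1  2  3  0  1  2  3  0  1  2  3  0
P-positions are exactly the n with G(n) = 0.

0, 4, 8, 12, 16, 20, 24, 28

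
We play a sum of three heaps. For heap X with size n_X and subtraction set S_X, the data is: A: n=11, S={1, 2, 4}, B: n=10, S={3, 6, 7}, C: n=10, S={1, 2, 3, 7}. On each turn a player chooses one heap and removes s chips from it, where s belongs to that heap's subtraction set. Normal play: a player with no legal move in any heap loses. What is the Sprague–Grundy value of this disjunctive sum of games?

Heap A, S = {1, 2, 4}:
G(0) = 0
G(1) = mex{0} = 1
G(2) = mex{1,0} = 2
G(3) = mex{2,1} = 0
G(4) = mex{0,2,0} = 1
G(5) = mex{1,0,1} = 2
G(6) = mex{2,1,2} = 0
G(7) = mex{0,2,0} = 1
G(8) = mex{1,0,1} = 2
G(9) = mex{2,1,2} = 0
G(10) = mex{0,2,0} = 1
G(11) = mex{1,0,1} = 2
G_A(11) = 2.
Heap B, S = {3, 6, 7}:
G(0) = 0
G(1) = mex{} = 0
G(2) = mex{} = 0
G(3) = mex{0} = 1
G(4) = mex{0} = 1
G(5) = mex{0} = 1
G(6) = mex{1,0} = 2
G(7) = mex{1,0,0} = 2
G(8) = mex{1,0,0} = 2
G(9) = mex{2,1,0} = 3
G(10) = mex{2,1,1} = 0
G_B(10) = 0.
Heap C, S = {1, 2, 3, 7}:
G(0) = 0
G(1) = mex{0} = 1
G(2) = mex{1,0} = 2
G(3) = mex{2,1,0} = 3
G(4) = mex{3,2,1} = 0
G(5) = mex{0,3,2} = 1
G(6) = mex{1,0,3} = 2
G(7) = mex{2,1,0,0} = 3
G(8) = mex{3,2,1,1} = 0
G(9) = mex{0,3,2,2} = 1
G(10) = mex{1,0,3,3} = 2
G_C(10) = 2.
Combined Grundy value = 2 ⊕ 0 ⊕ 2 = 0.

0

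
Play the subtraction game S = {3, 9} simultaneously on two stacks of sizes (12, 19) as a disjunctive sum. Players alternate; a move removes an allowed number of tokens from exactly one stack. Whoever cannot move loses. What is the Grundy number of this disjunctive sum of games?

0

All stacks use S = {3, 9}:
n :  0  1  2  3  4  5  6  7  8  9 10 11 12 13 14 15 16 17 18 19
G :  0  0  0  1  1  1  0  0  0  1  1  1  0  0  0  1  1  1  0  0
Stack A: G(12) = 0.
Stack B: G(19) = 0.
Combined Grundy value = 0 ⊕ 0 = 0.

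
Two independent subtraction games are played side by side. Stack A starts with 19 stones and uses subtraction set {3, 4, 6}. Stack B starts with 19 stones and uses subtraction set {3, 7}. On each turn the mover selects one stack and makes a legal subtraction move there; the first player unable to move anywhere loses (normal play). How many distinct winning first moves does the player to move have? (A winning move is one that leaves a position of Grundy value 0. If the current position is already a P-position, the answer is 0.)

Stack A, S = {3, 4, 6}:
n :  0  1  2  3  4  5  6  7  8  9 10 11 12 13 14 15 16 17 18 19
G :  0  0  0  1  1  1  2  2  2  0  0  0  1  1  1  2  2  2  0  0
G_A(19) = 0.
Stack B, S = {3, 7}:
n :  0  1  2  3  4  5  6  7  8  9 10 11 12 13 14 15 16 17 18 19
G :  0  0  0  1  1  1  0  2  2  1  0  0  0  1  1  1  0  2  2  1
G_B(19) = 1.
Combined Grundy value = 0 ⊕ 1 = 1.
A winning move leaves total XOR = 0, i.e. changes one component's Grundy value g to g ⊕ X where X is the current total.
Stack A: need g' = 0⊕1 = 1. Options: 19−3→G=2, 19−4→G=2, 19−6→G=1. Hits: 1.
Stack B: need g' = 1⊕1 = 0. Options: 19−3→G=0, 19−7→G=0. Hits: 2.

3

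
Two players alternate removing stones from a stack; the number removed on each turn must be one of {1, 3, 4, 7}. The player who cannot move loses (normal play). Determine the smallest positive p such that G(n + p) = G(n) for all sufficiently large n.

G(0) = 0
G(1) = mex{0} = 1
G(2) = mex{1} = 0
G(3) = mex{0,0} = 1
G(4) = mex{1,1,0} = 2
G(5) = mex{2,0,1} = 3
G(6) = mex{3,1,0} = 2
G(7) = mex{2,2,1,0} = 3
G(8) = mex{3,3,2,1} = 0
G(9) = mex{0,2,3,0} = 1
G(10) = mex{1,3,2,1} = 0
G(11) = mex{0,0,3,2} = 1
G(12) = mex{1,1,0,3} = 2
G(13) = mex{2,0,1,2} = 3
G(14) = mex{3,1,0,3} = 2
G(15) = mex{2,2,1,0} = 3
G(16) = mex{3,3,2,1} = 0
G(17) = mex{0,2,3,0} = 1
G(n+8) = G(n) holds for n = 0,…,6 (a full window of length max(S) = 7), so the sequence is purely periodic with period 8.

8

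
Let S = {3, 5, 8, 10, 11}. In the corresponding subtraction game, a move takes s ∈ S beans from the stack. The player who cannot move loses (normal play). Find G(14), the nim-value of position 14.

0

G(0) = 0
G(1) = mex{} = 0
G(2) = mex{} = 0
G(3) = mex{0} = 1
G(4) = mex{0} = 1
G(5) = mex{0,0} = 1
G(6) = mex{1,0} = 2
G(7) = mex{1,0} = 2
G(8) = mex{1,1,0} = 2
G(9) = mex{2,1,0} = 3
G(10) = mex{2,1,0,0} = 3
G(11) = mex{2,2,1,0,0} = 3
G(12) = mex{3,2,1,0,0} = 4
G(13) = mex{3,2,1,1,0} = 4
G(14) = mex{3,3,2,1,1} = 0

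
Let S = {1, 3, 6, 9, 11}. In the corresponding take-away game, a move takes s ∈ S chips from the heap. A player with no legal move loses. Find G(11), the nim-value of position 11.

n :  0  1  2  3  4  5  6  7  8  9 10 11
G :  0  1  0  1  0  1  2  3  2  3  2  3

3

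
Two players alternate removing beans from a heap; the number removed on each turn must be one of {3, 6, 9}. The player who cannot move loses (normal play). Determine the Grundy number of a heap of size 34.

3

n :  0  1  2  3  4  5  6  7  8  9 10 11 12 13 14 15 16 17 18 19 20 21 22 23 24 25 26 27 28 29 30 31 32 33 34
G :  0  0  0  1  1  1  2  2  2  3  3  3  0  0  0  1  1  1  2  2  2  3  3  3  0  0  0  1  1  1  2  2  2  3  3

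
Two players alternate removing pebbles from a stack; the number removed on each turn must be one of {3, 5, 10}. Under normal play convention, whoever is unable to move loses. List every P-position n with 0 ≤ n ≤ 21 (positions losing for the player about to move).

0, 1, 2, 8, 9, 15, 16, 17

n :  0  1  2  3  4  5  6  7  8  9 10 11 12 13 14 15 16 17 18 19 20 21
G :  0  0  0  1  1  1  2  2  0  0  3  1  1  2  2  0  0  0  1  1  1  2
P-positions are exactly the n with G(n) = 0.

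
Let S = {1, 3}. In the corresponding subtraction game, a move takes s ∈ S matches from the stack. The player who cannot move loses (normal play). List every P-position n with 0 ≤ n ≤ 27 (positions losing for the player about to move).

0, 2, 4, 6, 8, 10, 12, 14, 16, 18, 20, 22, 24, 26

G(0) = 0
G(1) = mex{0} = 1
G(2) = mex{1} = 0
G(3) = mex{0,0} = 1
G(4) = mex{1,1} = 0
G(5) = mex{0,0} = 1
G(6) = mex{1,1} = 0
G(7) = mex{0,0} = 1
G(8) = mex{1,1} = 0
G(9) = mex{0,0} = 1
G(10) = mex{1,1} = 0
G(11) = mex{0,0} = 1
G(12) = mex{1,1} = 0
G(13) = mex{0,0} = 1
G(14) = mex{1,1} = 0
G(15) = mex{0,0} = 1
G(16) = mex{1,1} = 0
G(17) = mex{0,0} = 1
G(18) = mex{1,1} = 0
G(19) = mex{0,0} = 1
G(20) = mex{1,1} = 0
G(21) = mex{0,0} = 1
G(22) = mex{1,1} = 0
G(23) = mex{0,0} = 1
G(24) = mex{1,1} = 0
G(25) = mex{0,0} = 1
G(26) = mex{1,1} = 0
G(27) = mex{0,0} = 1
P-positions are exactly the n with G(n) = 0.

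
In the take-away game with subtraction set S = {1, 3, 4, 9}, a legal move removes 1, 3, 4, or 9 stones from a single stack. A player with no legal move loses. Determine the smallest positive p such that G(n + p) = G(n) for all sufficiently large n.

12

n :  0  1  2  3  4  5  6  7  8  9 10 11 12 13 14 15 16 17 18 19 20 21 22 23 24 25
G :  0  1  0  1  2  3  2  0  1  4  3  2  0  1  0  1  2  3  2  0  1  4  3  2  0  1
G(n+12) = G(n) holds for n = 0,…,8 (a full window of length max(S) = 9), so the sequence is purely periodic with period 12.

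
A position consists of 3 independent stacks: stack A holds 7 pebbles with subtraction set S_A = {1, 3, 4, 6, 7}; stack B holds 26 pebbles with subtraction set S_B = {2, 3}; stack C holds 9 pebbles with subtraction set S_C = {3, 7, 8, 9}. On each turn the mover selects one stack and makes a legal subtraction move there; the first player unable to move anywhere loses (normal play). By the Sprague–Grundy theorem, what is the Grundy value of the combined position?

2

Stack A, S = {1, 3, 4, 6, 7}:
n : 0 1 2 3 4 5 6 7
G : 0 1 0 1 2 3 2 3
G_A(7) = 3.
Stack B, S = {2, 3}:
n :  0  1  2  3  4  5  6  7  8  9 10 11 12 13 14 15 16 17 18 19 20 21 22 23 24 25 26
G :  0  0  1  1  2  0  0  1  1  2  0  0  1  1  2  0  0  1  1  2  0  0  1  1  2  0  0
G_B(26) = 0.
Stack C, S = {3, 7, 8, 9}:
n : 0 1 2 3 4 5 6 7 8 9
G : 0 0 0 1 1 1 0 2 2 1
G_C(9) = 1.
Combined Grundy value = 3 ⊕ 0 ⊕ 1 = 2.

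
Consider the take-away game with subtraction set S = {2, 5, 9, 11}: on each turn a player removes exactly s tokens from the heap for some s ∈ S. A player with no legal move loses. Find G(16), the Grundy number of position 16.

1

G(0) = 0
G(1) = mex{} = 0
G(2) = mex{0} = 1
G(3) = mex{0} = 1
G(4) = mex{1} = 0
G(5) = mex{1,0} = 2
G(6) = mex{0,0} = 1
G(7) = mex{2,1} = 0
G(8) = mex{1,1} = 0
G(9) = mex{0,0,0} = 1
G(10) = mex{0,2,0} = 1
G(11) = mex{1,1,1,0} = 2
G(12) = mex{1,0,1,0} = 2
G(13) = mex{2,0,0,1} = 3
G(14) = mex{2,1,2,1} = 0
G(15) = mex{3,1,1,0} = 2
G(16) = mex{0,2,0,2} = 1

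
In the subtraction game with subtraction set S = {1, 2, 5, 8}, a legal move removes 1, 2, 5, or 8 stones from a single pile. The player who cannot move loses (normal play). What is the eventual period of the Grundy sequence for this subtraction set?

G(0) = 0
G(1) = mex{0} = 1
G(2) = mex{1,0} = 2
G(3) = mex{2,1} = 0
G(4) = mex{0,2} = 1
G(5) = mex{1,0,0} = 2
G(6) = mex{2,1,1} = 0
G(7) = mex{0,2,2} = 1
G(8) = mex{1,0,0,0} = 2
G(9) = mex{2,1,1,1} = 0
G(10) = mex{0,2,2,2} = 1
G(11) = mex{1,0,0,0} = 2
G(12) = mex{2,1,1,1} = 0
G(13) = mex{0,2,2,2} = 1
G(14) = mex{1,0,0,0} = 2
G(n+3) = G(n) holds for n = 0,…,7 (a full window of length max(S) = 8), so the sequence is purely periodic with period 3.

3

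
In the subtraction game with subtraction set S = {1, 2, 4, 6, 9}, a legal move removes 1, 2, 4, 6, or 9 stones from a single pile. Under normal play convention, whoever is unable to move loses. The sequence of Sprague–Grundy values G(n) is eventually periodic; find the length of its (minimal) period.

G(0) = 0
G(1) = mex{0} = 1
G(2) = mex{1,0} = 2
G(3) = mex{2,1} = 0
G(4) = mex{0,2,0} = 1
G(5) = mex{1,0,1} = 2
G(6) = mex{2,1,2,0} = 3
G(7) = mex{3,2,0,1} = 4
G(8) = mex{4,3,1,2} = 0
G(9) = mex{0,4,2,0,0} = 1
G(10) = mex{1,0,3,1,1} = 2
G(11) = mex{2,1,4,2,2} = 0
G(12) = mex{0,2,0,3,0} = 1
G(13) = mex{1,0,1,4,1} = 2
G(14) = mex{2,1,2,0,2} = 3
G(15) = mex{3,2,0,1,3} = 4
G(16) = mex{4,3,1,2,4} = 0
G(17) = mex{0,4,2,0,0} = 1
G(18) = mex{1,0,3,1,1} = 2
G(n+8) = G(n) holds for n = 0,…,8 (a full window of length max(S) = 9), so the sequence is purely periodic with period 8.

8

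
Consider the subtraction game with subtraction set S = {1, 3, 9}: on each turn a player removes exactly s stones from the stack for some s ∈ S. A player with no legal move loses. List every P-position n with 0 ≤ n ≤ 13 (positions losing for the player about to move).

G(0) = 0
G(1) = mex{0} = 1
G(2) = mex{1} = 0
G(3) = mex{0,0} = 1
G(4) = mex{1,1} = 0
G(5) = mex{0,0} = 1
G(6) = mex{1,1} = 0
G(7) = mex{0,0} = 1
G(8) = mex{1,1} = 0
G(9) = mex{0,0,0} = 1
G(10) = mex{1,1,1} = 0
G(11) = mex{0,0,0} = 1
G(12) = mex{1,1,1} = 0
G(13) = mex{0,0,0} = 1
P-positions are exactly the n with G(n) = 0.

0, 2, 4, 6, 8, 10, 12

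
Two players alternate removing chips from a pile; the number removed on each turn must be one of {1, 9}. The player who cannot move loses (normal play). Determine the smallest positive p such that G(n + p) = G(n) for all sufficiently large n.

2

n :  0  1  2  3  4  5  6  7  8  9 10 11 12 13 14
G :  0  1  0  1  0  1  0  1  0  1  0  1  0  1  0
G(n+2) = G(n) holds for n = 0,…,8 (a full window of length max(S) = 9), so the sequence is purely periodic with period 2.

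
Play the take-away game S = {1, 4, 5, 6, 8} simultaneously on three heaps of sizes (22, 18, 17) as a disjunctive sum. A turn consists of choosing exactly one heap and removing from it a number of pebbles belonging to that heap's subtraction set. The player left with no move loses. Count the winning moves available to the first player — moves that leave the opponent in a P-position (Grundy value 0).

All heaps use S = {1, 4, 5, 6, 8}:
G(0) = 0
G(1) = mex{0} = 1
G(2) = mex{1} = 0
G(3) = mex{0} = 1
G(4) = mex{1,0} = 2
G(5) = mex{2,1,0} = 3
G(6) = mex{3,0,1,0} = 2
G(7) = mex{2,1,0,1} = 3
G(8) = mex{3,2,1,0,0} = 4
G(9) = mex{4,3,2,1,1} = 0
G(10) = mex{0,2,3,2,0} = 1
G(11) = mex{1,3,2,3,1} = 0
G(12) = mex{0,4,3,2,2} = 1
G(13) = mex{1,0,4,3,3} = 2
G(14) = mex{2,1,0,4,2} = 3
G(15) = mex{3,0,1,0,3} = 2
G(16) = mex{2,1,0,1,4} = 3
G(17) = mex{3,2,1,0,0} = 4
G(18) = mex{4,3,2,1,1} = 0
G(19) = mex{0,2,3,2,0} = 1
G(20) = mex{1,3,2,3,1} = 0
G(21) = mex{0,4,3,2,2} = 1
G(22) = mex{1,0,4,3,3} = 2
Heap A: G(22) = 2.
Heap B: G(18) = 0.
Heap C: G(17) = 4.
Combined Grundy value = 2 ⊕ 0 ⊕ 4 = 6.
A winning move leaves total XOR = 0, i.e. changes one component's Grundy value g to g ⊕ X where X is the current total.
Heap A: need g' = 2⊕6 = 4. Options: 22−1→G=1, 22−4→G=0, 22−5→G=4, 22−6→G=3, 22−8→G=3. Hits: 1.
Heap B: need g' = 0⊕6 = 6. Options: 18−1→G=4, 18−4→G=3, 18−5→G=2, 18−6→G=1, 18−8→G=1. Hits: 0.
Heap C: need g' = 4⊕6 = 2. Options: 17−1→G=3, 17−4→G=2, 17−5→G=1, 17−6→G=0, 17−8→G=0. Hits: 1.

2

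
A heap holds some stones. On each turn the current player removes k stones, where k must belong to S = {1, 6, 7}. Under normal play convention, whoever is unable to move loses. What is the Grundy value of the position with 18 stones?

2

G(0) = 0
G(1) = mex{0} = 1
G(2) = mex{1} = 0
G(3) = mex{0} = 1
G(4) = mex{1} = 0
G(5) = mex{0} = 1
G(6) = mex{1,0} = 2
G(7) = mex{2,1,0} = 3
G(8) = mex{3,0,1} = 2
G(9) = mex{2,1,0} = 3
G(10) = mex{3,0,1} = 2
G(11) = mex{2,1,0} = 3
G(12) = mex{3,2,1} = 0
G(13) = mex{0,3,2} = 1
G(14) = mex{1,2,3} = 0
G(15) = mex{0,3,2} = 1
G(16) = mex{1,2,3} = 0
G(17) = mex{0,3,2} = 1
G(18) = mex{1,0,3} = 2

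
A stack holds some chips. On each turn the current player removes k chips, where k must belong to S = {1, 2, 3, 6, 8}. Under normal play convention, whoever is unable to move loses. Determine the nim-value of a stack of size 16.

G(0) = 0
G(1) = mex{0} = 1
G(2) = mex{1,0} = 2
G(3) = mex{2,1,0} = 3
G(4) = mex{3,2,1} = 0
G(5) = mex{0,3,2} = 1
G(6) = mex{1,0,3,0} = 2
G(7) = mex{2,1,0,1} = 3
G(8) = mex{3,2,1,2,0} = 4
G(9) = mex{4,3,2,3,1} = 0
G(10) = mex{0,4,3,0,2} = 1
G(11) = mex{1,0,4,1,3} = 2
G(12) = mex{2,1,0,2,0} = 3
G(13) = mex{3,2,1,3,1} = 0
G(14) = mex{0,3,2,4,2} = 1
G(15) = mex{1,0,3,0,3} = 2
G(16) = mex{2,1,0,1,4} = 3

3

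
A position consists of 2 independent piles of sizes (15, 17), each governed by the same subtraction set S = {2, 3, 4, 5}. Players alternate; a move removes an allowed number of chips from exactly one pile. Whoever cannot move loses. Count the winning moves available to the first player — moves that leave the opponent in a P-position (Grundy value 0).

All piles use S = {2, 3, 4, 5}:
G(0) = 0
G(1) = mex{} = 0
G(2) = mex{0} = 1
G(3) = mex{0,0} = 1
G(4) = mex{1,0,0} = 2
G(5) = mex{1,1,0,0} = 2
G(6) = mex{2,1,1,0} = 3
G(7) = mex{2,2,1,1} = 0
G(8) = mex{3,2,2,1} = 0
G(9) = mex{0,3,2,2} = 1
G(10) = mex{0,0,3,2} = 1
G(11) = mex{1,0,0,3} = 2
G(12) = mex{1,1,0,0} = 2
G(13) = mex{2,1,1,0} = 3
G(14) = mex{2,2,1,1} = 0
G(15) = mex{3,2,2,1} = 0
G(16) = mex{0,3,2,2} = 1
G(17) = mex{0,0,3,2} = 1
Pile A: G(15) = 0.
Pile B: G(17) = 1.
Combined Grundy value = 0 ⊕ 1 = 1.
A winning move leaves total XOR = 0, i.e. changes one component's Grundy value g to g ⊕ X where X is the current total.
Pile A: need g' = 0⊕1 = 1. Options: 15−2→G=3, 15−3→G=2, 15−4→G=2, 15−5→G=1. Hits: 1.
Pile B: need g' = 1⊕1 = 0. Options: 17−2→G=0, 17−3→G=0, 17−4→G=3, 17−5→G=2. Hits: 2.

3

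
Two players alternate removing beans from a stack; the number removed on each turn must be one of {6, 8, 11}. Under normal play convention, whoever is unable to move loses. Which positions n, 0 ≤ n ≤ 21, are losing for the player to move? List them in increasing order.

0, 1, 2, 3, 4, 5, 17, 18, 19, 20, 21

G(0) = 0
G(1) = mex{} = 0
G(2) = mex{} = 0
G(3) = mex{} = 0
G(4) = mex{} = 0
G(5) = mex{} = 0
G(6) = mex{0} = 1
G(7) = mex{0} = 1
G(8) = mex{0,0} = 1
G(9) = mex{0,0} = 1
G(10) = mex{0,0} = 1
G(11) = mex{0,0,0} = 1
G(12) = mex{1,0,0} = 2
G(13) = mex{1,0,0} = 2
G(14) = mex{1,1,0} = 2
G(15) = mex{1,1,0} = 2
G(16) = mex{1,1,0} = 2
G(17) = mex{1,1,1} = 0
G(18) = mex{2,1,1} = 0
G(19) = mex{2,1,1} = 0
G(20) = mex{2,2,1} = 0
G(21) = mex{2,2,1} = 0
P-positions are exactly the n with G(n) = 0.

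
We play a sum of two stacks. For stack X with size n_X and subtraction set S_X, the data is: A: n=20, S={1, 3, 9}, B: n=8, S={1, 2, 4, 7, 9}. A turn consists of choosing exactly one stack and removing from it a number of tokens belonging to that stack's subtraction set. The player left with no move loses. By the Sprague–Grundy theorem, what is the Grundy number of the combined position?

2

Stack A, S = {1, 3, 9}:
G(0) = 0
G(1) = mex{0} = 1
G(2) = mex{1} = 0
G(3) = mex{0,0} = 1
G(4) = mex{1,1} = 0
G(5) = mex{0,0} = 1
G(6) = mex{1,1} = 0
G(7) = mex{0,0} = 1
G(8) = mex{1,1} = 0
G(9) = mex{0,0,0} = 1
G(10) = mex{1,1,1} = 0
G(11) = mex{0,0,0} = 1
G(12) = mex{1,1,1} = 0
G(13) = mex{0,0,0} = 1
G(14) = mex{1,1,1} = 0
G(15) = mex{0,0,0} = 1
G(16) = mex{1,1,1} = 0
G(17) = mex{0,0,0} = 1
G(18) = mex{1,1,1} = 0
G(19) = mex{0,0,0} = 1
G(20) = mex{1,1,1} = 0
G_A(20) = 0.
Stack B, S = {1, 2, 4, 7, 9}:
n : 0 1 2 3 4 5 6 7 8
G : 0 1 2 0 1 2 0 1 2
G_B(8) = 2.
Combined Grundy value = 0 ⊕ 2 = 2.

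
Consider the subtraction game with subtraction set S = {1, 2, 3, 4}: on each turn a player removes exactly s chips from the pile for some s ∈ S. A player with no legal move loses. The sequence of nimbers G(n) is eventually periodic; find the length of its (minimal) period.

n :  0  1  2  3  4  5  6  7  8  9 10 11 12 13 14
G :  0  1  2  3  4  0  1  2  3  4  0  1  2  3  4
G(n+5) = G(n) holds for n = 0,…,3 (a full window of length max(S) = 4), so the sequence is purely periodic with period 5.

5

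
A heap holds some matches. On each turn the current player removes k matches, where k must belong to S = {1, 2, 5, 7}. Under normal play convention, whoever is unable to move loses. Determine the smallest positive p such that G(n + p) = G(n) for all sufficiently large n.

3

n :  0  1  2  3  4  5  6  7  8  9 10 11 12 13 14
G :  0  1  2  0  1  2  0  1  2  0  1  2  0  1  2
G(n+3) = G(n) holds for n = 0,…,6 (a full window of length max(S) = 7), so the sequence is purely periodic with period 3.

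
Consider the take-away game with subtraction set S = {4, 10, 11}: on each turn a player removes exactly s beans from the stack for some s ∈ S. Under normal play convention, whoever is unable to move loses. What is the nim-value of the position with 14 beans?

3

G(0) = 0
G(1) = mex{} = 0
G(2) = mex{} = 0
G(3) = mex{} = 0
G(4) = mex{0} = 1
G(5) = mex{0} = 1
G(6) = mex{0} = 1
G(7) = mex{0} = 1
G(8) = mex{1} = 0
G(9) = mex{1} = 0
G(10) = mex{1,0} = 2
G(11) = mex{1,0,0} = 2
G(12) = mex{0,0,0} = 1
G(13) = mex{0,0,0} = 1
G(14) = mex{2,1,0} = 3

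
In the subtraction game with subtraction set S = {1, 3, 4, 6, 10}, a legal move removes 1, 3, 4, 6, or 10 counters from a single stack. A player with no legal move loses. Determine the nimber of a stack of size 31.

1

n :  0  1  2  3  4  5  6  7  8  9 10 11 12 13 14 15 16 17 18 19 20 21 22 23 24 25 26 27 28 29 30 31
G :  0  1  0  1  2  3  2  0  1  0  1  2  3  2  0  1  0  1  2  3  2  0  1  0  1  2  3  2  0  1  0  1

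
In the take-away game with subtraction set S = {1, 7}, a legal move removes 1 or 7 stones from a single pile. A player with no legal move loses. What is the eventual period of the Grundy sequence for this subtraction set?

n :  0  1  2  3  4  5  6  7  8  9 10 11 12 13 14
G :  0  1  0  1  0  1  0  1  0  1  0  1  0  1  0
G(n+2) = G(n) holds for n = 0,…,6 (a full window of length max(S) = 7), so the sequence is purely periodic with period 2.

2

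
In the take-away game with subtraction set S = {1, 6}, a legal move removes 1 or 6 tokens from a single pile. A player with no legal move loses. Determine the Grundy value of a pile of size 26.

1

n :  0  1  2  3  4  5  6  7  8  9 10 11 12 13 14 15 16 17 18 19 20 21 22 23 24 25 26
G :  0  1  0  1  0  1  2  0  1  0  1  0  1  2  0  1  0  1  0  1  2  0  1  0  1  0  1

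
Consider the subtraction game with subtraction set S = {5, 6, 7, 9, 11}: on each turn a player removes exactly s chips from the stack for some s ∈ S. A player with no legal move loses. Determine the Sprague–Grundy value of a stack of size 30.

G(0) = 0
G(1) = mex{} = 0
G(2) = mex{} = 0
G(3) = mex{} = 0
G(4) = mex{} = 0
G(5) = mex{0} = 1
G(6) = mex{0,0} = 1
G(7) = mex{0,0,0} = 1
G(8) = mex{0,0,0} = 1
G(9) = mex{0,0,0,0} = 1
G(10) = mex{1,0,0,0} = 2
G(11) = mex{1,1,0,0,0} = 2
G(12) = mex{1,1,1,0,0} = 2
G(13) = mex{1,1,1,0,0} = 2
G(14) = mex{1,1,1,1,0} = 2
G(15) = mex{2,1,1,1,0} = 3
G(16) = mex{2,2,1,1,1} = 0
G(17) = mex{2,2,2,1,1} = 0
G(18) = mex{2,2,2,1,1} = 0
G(19) = mex{2,2,2,2,1} = 0
G(20) = mex{3,2,2,2,1} = 0
G(21) = mex{0,3,2,2,2} = 1
G(22) = mex{0,0,3,2,2} = 1
G(23) = mex{0,0,0,2,2} = 1
G(24) = mex{0,0,0,3,2} = 1
G(25) = mex{0,0,0,0,2} = 1
G(26) = mex{1,0,0,0,3} = 2
G(27) = mex{1,1,0,0,0} = 2
G(28) = mex{1,1,1,0,0} = 2
G(29) = mex{1,1,1,0,0} = 2
G(30) = mex{1,1,1,1,0} = 2

2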